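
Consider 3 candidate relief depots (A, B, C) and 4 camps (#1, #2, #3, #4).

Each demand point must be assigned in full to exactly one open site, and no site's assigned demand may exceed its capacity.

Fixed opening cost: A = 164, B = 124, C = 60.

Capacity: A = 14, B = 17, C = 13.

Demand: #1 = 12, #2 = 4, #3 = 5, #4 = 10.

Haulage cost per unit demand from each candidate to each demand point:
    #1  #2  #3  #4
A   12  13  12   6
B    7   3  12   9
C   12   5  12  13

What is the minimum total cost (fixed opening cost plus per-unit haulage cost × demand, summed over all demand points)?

544

Open {A, B}; cheapest assignment that respects the capacities:
  A (cap 14, load 14): #2, #4 — cost 4×13 + 10×6 = 112
  B (cap 17, load 17): #1, #3 — cost 12×7 + 5×12 = 144
  Shipping 256, fixed 288 → total 544.
  Any other capacity-feasible assignment to {A, B} ships for at least 256.
Compare {A, B, C}: its best feasible assignment gives total 564.
Every other set of open sites that can feasibly serve all demand totals ≥ 564 even under its best assignment. Minimum: 544.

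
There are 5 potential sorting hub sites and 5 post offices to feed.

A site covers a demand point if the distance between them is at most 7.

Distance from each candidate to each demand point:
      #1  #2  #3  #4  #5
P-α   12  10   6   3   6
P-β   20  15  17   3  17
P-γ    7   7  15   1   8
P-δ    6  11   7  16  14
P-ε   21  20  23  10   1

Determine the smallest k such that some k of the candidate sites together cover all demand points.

Coverage sets (demand points within 7 of each site):
  P-α: {#3, #4, #5}
  P-β: {#4}
  P-γ: {#1, #2, #4}
  P-δ: {#1, #3}
  P-ε: {#5}
No single site covers all 5 demand points.
But {P-α, P-γ} covers everything, so the minimum is 2.

2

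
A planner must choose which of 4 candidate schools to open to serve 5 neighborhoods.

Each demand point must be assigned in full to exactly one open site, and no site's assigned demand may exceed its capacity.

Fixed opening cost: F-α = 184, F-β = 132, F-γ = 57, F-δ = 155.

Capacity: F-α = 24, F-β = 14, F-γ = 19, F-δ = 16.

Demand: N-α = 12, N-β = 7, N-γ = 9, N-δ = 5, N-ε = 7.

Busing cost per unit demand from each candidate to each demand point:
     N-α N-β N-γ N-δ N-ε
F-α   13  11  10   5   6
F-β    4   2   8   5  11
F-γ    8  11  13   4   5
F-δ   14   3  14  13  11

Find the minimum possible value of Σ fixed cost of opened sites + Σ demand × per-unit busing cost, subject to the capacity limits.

Open {F-α, F-γ}; cheapest assignment that respects the capacities:
  F-α (cap 24, load 21): N-β, N-γ, N-δ — cost 7×11 + 9×10 + 5×5 = 192
  F-γ (cap 19, load 19): N-α, N-ε — cost 12×8 + 7×5 = 131
  Shipping 323, fixed 241 → total 564.
  Any other capacity-feasible assignment to {F-α, F-γ} ships for at least 323.
Compare {F-β, F-γ, F-δ}: its best feasible assignment gives total 593.
Compare {F-α, F-β, F-γ}: its best feasible assignment gives total 633.
Every other set of open sites that can feasibly serve all demand totals ≥ 593 even under its best assignment. Minimum: 564.

564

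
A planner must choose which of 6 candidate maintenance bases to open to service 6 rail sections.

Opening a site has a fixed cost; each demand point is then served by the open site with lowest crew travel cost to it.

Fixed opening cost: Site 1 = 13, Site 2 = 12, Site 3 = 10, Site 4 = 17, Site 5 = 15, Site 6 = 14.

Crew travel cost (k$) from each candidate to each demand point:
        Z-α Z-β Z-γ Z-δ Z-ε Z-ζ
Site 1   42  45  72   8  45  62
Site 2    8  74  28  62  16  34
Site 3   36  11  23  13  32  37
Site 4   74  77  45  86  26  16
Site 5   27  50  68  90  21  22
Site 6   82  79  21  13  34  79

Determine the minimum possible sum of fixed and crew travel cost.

Open {Site 2, Site 3, Site 4}: assign each demand point to its cheapest open site.
  Z-α→Site 2 8, Z-β→Site 3 11, Z-γ→Site 3 23, Z-δ→Site 3 13, Z-ε→Site 2 16, Z-ζ→Site 4 16
  crew travel cost 87, fixed 39 → total 126.
Compare {Site 2, Site 3}: crew travel cost 105 + fixed 22 = 127.
Compare {Site 2, Site 3, Site 5}: crew travel cost 93 + fixed 37 = 130.
Compare {Site 1, Site 2, Site 3, Site 4}: crew travel cost 82 + fixed 52 = 134.
All other subsets cost ≥ 127. Minimum total cost: 126.

126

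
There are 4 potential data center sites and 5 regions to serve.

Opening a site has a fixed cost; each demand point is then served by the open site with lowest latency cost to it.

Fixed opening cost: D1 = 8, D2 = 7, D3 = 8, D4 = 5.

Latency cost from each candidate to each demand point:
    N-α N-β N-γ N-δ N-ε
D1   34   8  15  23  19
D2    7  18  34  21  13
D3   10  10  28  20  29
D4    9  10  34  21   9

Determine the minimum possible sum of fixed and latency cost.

75

Open {D1, D4}: assign each demand point to its cheapest open site.
  N-α→D4 9, N-β→D1 8, N-γ→D1 15, N-δ→D4 21, N-ε→D4 9
  latency cost 62, fixed 13 → total 75.
Compare {D1, D2}: latency cost 64 + fixed 15 = 79.
Compare {D1, D2, D4}: latency cost 60 + fixed 20 = 80.
Compare {D1, D3, D4}: latency cost 61 + fixed 21 = 82.
All other subsets cost ≥ 79. Minimum total cost: 75.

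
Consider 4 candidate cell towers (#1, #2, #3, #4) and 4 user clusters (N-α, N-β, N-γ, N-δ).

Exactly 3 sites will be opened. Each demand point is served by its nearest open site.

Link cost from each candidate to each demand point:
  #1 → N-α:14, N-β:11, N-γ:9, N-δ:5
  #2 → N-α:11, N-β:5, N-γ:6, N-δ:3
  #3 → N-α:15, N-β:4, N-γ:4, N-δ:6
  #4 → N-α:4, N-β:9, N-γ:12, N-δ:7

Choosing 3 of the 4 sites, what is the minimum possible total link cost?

Open {#2, #3, #4}.
  N-α→#4 4, N-β→#3 4, N-γ→#3 4, N-δ→#2 3  ⇒ total 15.
Compare {#1, #3, #4}: total 17.
Compare {#1, #2, #4}: total 18.
No size-3 selection does better; minimum is 15.

15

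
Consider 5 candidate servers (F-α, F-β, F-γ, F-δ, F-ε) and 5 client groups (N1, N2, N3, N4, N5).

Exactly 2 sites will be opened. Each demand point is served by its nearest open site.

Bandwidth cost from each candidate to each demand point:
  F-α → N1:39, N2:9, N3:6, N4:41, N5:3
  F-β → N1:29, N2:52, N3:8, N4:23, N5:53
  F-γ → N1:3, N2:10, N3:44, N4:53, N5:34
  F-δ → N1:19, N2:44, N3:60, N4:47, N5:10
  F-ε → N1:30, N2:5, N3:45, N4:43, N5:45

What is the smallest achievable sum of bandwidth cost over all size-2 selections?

Open {F-α, F-γ}.
  N1→F-γ 3, N2→F-α 9, N3→F-α 6, N4→F-α 41, N5→F-α 3  ⇒ total 62.
Compare {F-α, F-β}: total 70.
Compare {F-α, F-δ}: total 78.
No size-2 selection does better; minimum is 62.

62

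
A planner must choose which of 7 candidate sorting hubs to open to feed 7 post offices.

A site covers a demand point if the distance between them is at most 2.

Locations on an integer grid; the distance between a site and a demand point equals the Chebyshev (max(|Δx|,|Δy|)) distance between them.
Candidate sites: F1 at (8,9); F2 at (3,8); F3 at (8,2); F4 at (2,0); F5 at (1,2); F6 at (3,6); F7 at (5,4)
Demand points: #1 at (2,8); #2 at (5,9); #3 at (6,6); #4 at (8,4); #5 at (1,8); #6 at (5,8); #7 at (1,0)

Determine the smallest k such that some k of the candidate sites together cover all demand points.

4

Coverage sets (demand points within 2 of each site):
  F1: {}
  F2: {#1, #2, #5, #6}
  F3: {#4}
  F4: {#7}
  F5: {#7}
  F6: {#1, #5, #6}
  F7: {#3}
No 3 sites suffice: every size-3 union leaves at least one demand point uncovered.
But {F2, F3, F4, F7} covers everything, so the minimum is 4.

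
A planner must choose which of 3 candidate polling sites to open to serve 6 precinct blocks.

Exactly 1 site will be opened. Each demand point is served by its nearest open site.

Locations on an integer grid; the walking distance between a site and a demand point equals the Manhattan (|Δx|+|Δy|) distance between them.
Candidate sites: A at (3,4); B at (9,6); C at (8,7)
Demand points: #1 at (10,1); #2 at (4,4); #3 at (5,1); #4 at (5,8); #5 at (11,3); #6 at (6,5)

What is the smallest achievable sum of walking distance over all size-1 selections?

35

Open {A}.
  #1→A 10, #2→A 1, #3→A 5, #4→A 6, #5→A 9, #6→A 4  ⇒ total 35.
Compare {B}: total 37.
Compare {C}: total 39.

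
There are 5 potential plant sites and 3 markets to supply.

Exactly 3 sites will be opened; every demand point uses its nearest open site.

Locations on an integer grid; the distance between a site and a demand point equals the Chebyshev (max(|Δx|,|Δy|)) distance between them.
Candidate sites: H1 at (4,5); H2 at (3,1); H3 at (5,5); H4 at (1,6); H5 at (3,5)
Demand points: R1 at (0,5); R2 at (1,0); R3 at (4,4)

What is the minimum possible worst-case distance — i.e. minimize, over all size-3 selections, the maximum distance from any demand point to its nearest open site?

2

Open {H1, H2, H4}.
  Farthest demand point is R2 at distance 2 (to H2); all others are ≤ 2.
With {H2, H3, H4} the worst case is 2.
With {H2, H4, H5} the worst case is 2.
No size-3 selection achieves below 2.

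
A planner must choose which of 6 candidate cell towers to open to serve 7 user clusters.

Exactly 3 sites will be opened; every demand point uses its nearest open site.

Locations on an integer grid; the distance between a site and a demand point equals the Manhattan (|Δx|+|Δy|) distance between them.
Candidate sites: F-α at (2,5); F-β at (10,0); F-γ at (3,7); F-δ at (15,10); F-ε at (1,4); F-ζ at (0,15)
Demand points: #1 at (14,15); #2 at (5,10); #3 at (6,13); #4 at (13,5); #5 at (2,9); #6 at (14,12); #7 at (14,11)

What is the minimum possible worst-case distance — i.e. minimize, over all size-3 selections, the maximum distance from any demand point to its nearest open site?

8

Open {F-α, F-δ, F-ζ}.
  Farthest demand point is #2 at distance 8 (to F-α); all others are ≤ 8.
With {F-γ, F-δ, F-ζ} the worst case is 8.
With {F-α, F-γ, F-δ} the worst case is 9.
No size-3 selection achieves below 8.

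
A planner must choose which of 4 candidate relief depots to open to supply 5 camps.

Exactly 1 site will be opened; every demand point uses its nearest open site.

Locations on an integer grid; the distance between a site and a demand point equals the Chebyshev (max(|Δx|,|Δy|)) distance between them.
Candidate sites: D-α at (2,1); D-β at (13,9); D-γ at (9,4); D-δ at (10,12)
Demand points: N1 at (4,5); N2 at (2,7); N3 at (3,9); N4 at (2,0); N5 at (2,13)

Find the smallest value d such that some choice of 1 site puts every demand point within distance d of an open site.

9

Open {D-γ}.
  Farthest demand point is N5 at distance 9 (to D-γ); all others are ≤ 9.
With {D-β} the worst case is 11.
With {D-α} the worst case is 12.
No size-1 selection achieves below 9.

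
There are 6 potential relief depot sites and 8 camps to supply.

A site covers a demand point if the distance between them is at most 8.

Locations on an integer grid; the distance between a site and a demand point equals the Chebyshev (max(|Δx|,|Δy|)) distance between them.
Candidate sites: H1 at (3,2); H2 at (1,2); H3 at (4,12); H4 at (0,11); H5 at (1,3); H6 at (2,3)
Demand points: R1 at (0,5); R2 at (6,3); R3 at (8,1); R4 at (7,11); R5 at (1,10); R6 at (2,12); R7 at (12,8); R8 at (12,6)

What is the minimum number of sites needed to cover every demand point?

2

Coverage sets (demand points within 8 of each site):
  H1: {R1, R2, R3, R5}
  H2: {R1, R2, R3, R5}
  H3: {R1, R4, R5, R6, R7, R8}
  H4: {R1, R2, R4, R5, R6}
  H5: {R1, R2, R3, R4, R5}
  H6: {R1, R2, R3, R4, R5}
No single site covers all 8 demand points.
But {H1, H3} covers everything, so the minimum is 2.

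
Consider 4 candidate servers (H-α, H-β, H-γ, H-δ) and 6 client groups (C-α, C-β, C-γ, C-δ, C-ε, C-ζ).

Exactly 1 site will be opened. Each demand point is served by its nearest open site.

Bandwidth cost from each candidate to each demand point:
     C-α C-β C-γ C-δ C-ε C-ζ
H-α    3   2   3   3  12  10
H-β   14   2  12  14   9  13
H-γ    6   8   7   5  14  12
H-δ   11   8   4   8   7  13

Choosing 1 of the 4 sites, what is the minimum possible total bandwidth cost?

Open {H-α}.
  C-α→H-α 3, C-β→H-α 2, C-γ→H-α 3, C-δ→H-α 3, C-ε→H-α 12, C-ζ→H-α 10  ⇒ total 33.
Compare {H-δ}: total 51.
Compare {H-γ}: total 52.
No size-1 selection does better; minimum is 33.

33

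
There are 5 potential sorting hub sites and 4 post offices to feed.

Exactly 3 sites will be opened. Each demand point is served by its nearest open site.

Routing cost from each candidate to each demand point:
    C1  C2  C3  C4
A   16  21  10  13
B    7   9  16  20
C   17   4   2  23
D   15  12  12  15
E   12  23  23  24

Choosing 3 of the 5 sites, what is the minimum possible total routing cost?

26

Open {A, B, C}.
  C1→B 7, C2→C 4, C3→C 2, C4→A 13  ⇒ total 26.
Compare {B, C, D}: total 28.
Compare {A, C, E}: total 31.
No size-3 selection does better; minimum is 26.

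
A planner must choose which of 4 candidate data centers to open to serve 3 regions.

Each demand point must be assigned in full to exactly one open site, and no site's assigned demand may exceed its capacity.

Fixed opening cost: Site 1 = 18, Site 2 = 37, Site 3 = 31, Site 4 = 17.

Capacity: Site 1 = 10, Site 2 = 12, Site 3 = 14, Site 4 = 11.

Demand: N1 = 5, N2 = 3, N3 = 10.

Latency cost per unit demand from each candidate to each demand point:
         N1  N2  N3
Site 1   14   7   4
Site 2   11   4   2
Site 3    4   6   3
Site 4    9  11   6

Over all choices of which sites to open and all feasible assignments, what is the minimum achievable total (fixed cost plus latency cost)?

126

Open {Site 2, Site 3}; cheapest assignment that respects the capacities:
  Site 2 (cap 12, load 10): N3 — cost 10×2 = 20
  Site 3 (cap 14, load 8): N1, N2 — cost 5×4 + 3×6 = 38
  Shipping 58, fixed 68 → total 126.
  Any other capacity-feasible assignment to {Site 2, Site 3} ships for at least 58.
Compare {Site 1, Site 3}: its best feasible assignment gives total 127.
Compare {Site 3, Site 4}: its best feasible assignment gives total 141.
Every other set of open sites that can feasibly serve all demand totals ≥ 127 even under its best assignment. Minimum: 126.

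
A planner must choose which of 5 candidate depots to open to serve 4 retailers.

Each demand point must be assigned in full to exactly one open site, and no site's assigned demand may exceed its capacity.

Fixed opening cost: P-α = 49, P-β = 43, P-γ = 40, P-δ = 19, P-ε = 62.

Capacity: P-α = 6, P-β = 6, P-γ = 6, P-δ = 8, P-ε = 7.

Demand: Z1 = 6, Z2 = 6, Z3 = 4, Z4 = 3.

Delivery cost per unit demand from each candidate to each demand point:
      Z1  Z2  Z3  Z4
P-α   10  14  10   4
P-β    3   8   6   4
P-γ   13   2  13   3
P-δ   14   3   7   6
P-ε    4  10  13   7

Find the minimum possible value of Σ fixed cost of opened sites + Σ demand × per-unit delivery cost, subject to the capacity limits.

178

Open {P-β, P-γ, P-δ}; cheapest assignment that respects the capacities:
  P-β (cap 6, load 6): Z1 — cost 6×3 = 18
  P-γ (cap 6, load 6): Z2 — cost 6×2 = 12
  P-δ (cap 8, load 7): Z3, Z4 — cost 4×7 + 3×6 = 46
  Shipping 76, fixed 102 → total 178.
  Any other capacity-feasible assignment to {P-β, P-γ, P-δ} ships for at least 76.
Compare {P-γ, P-δ, P-ε}: its best feasible assignment gives total 203.
Compare {P-α, P-β, P-γ, P-δ}: its best feasible assignment gives total 221.
Every other set of open sites that can feasibly serve all demand totals ≥ 203 even under its best assignment. Minimum: 178.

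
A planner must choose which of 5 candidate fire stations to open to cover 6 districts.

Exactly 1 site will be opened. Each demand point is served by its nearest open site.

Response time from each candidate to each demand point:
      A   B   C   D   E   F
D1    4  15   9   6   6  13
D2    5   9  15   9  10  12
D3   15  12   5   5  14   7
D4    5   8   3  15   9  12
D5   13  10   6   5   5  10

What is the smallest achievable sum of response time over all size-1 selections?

49

Open {D5}.
  A→D5 13, B→D5 10, C→D5 6, D→D5 5, E→D5 5, F→D5 10  ⇒ total 49.
Compare {D4}: total 52.
Compare {D1}: total 53.
No size-1 selection does better; minimum is 49.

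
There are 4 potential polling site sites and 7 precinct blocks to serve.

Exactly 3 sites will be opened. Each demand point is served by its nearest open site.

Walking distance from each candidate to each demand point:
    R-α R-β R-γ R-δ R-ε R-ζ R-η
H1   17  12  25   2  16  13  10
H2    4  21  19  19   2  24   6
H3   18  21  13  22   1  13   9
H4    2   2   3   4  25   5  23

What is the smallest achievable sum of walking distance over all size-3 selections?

Open {H1, H2, H4}.
  R-α→H4 2, R-β→H4 2, R-γ→H4 3, R-δ→H1 2, R-ε→H2 2, R-ζ→H4 5, R-η→H2 6  ⇒ total 22.
Compare {H2, H3, H4}: total 23.
Compare {H1, H3, H4}: total 24.
No size-3 selection does better; minimum is 22.

22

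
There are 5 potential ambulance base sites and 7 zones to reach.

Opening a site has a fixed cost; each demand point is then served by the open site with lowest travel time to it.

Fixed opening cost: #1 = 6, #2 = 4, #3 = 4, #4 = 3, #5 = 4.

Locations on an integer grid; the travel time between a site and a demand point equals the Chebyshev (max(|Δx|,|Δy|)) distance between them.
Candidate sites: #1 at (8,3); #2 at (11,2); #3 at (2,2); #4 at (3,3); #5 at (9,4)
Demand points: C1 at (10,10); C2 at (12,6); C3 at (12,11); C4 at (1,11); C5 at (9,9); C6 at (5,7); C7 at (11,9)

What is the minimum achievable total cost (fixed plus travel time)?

42

Open {#5}: assign each demand point to its cheapest open site.
  C1→#5 6, C2→#5 3, C3→#5 7, C4→#5 8, C5→#5 5, C6→#5 4, C7→#5 5
  travel time 38, fixed 4 → total 42.
Compare {#4, #5}: travel time 38 + fixed 7 = 45.
Compare {#2, #5}: travel time 38 + fixed 8 = 46.
Compare {#3, #5}: travel time 38 + fixed 8 = 46.
All other subsets cost ≥ 45. Minimum total cost: 42.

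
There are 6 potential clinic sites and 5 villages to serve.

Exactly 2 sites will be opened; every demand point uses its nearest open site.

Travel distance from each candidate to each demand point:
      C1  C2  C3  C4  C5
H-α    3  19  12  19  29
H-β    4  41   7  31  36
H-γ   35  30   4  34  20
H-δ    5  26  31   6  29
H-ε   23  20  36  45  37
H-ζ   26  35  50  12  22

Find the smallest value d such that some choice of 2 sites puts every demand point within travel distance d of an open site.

20

Open {H-α, H-γ}.
  Farthest demand point is C5 at travel distance 20 (to H-γ); all others are ≤ 20.
With {H-α, H-ζ} the worst case is 22.
With {H-γ, H-δ} the worst case is 26.
No size-2 selection achieves below 20.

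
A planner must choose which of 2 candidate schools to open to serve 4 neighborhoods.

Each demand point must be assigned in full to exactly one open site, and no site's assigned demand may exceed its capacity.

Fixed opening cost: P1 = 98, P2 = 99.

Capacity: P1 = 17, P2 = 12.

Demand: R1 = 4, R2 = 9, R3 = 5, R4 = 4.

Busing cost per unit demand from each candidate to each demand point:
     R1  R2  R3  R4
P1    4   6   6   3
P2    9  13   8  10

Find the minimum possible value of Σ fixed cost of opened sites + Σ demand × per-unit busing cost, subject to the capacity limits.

319

Open {P1, P2}; cheapest assignment that respects the capacities:
  P1 (cap 17, load 17): R1, R2, R4 — cost 4×4 + 9×6 + 4×3 = 82
  P2 (cap 12, load 5): R3 — cost 5×8 = 40
  Shipping 122, fixed 197 → total 319.
  Any other capacity-feasible assignment to {P1, P2} ships for at least 122.
Total demand is 22 and no other set of sites has combined capacity ≥ 22, so {P1, P2} is the only feasible choice of open sites. Minimum: 319.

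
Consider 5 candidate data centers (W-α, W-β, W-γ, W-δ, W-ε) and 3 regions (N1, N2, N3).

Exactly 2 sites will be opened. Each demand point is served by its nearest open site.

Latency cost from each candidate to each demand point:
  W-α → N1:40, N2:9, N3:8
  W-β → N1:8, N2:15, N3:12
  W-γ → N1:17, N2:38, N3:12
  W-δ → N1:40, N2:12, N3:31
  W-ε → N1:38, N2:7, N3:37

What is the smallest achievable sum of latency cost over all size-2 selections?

Open {W-α, W-β}.
  N1→W-β 8, N2→W-α 9, N3→W-α 8  ⇒ total 25.
Compare {W-β, W-ε}: total 27.
Compare {W-β, W-δ}: total 32.
No size-2 selection does better; minimum is 25.

25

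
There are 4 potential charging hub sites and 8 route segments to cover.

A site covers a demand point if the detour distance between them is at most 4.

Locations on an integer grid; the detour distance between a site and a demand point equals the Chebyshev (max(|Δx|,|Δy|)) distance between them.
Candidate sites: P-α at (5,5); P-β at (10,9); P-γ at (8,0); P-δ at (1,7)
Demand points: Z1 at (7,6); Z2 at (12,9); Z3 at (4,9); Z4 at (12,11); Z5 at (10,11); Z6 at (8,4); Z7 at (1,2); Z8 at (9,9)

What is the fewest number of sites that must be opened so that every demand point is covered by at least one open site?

2

Coverage sets (demand points within 4 of each site):
  P-α: {Z1, Z3, Z6, Z7, Z8}
  P-β: {Z1, Z2, Z4, Z5, Z8}
  P-γ: {Z6}
  P-δ: {Z3}
No single site covers all 8 demand points.
But {P-α, P-β} covers everything, so the minimum is 2.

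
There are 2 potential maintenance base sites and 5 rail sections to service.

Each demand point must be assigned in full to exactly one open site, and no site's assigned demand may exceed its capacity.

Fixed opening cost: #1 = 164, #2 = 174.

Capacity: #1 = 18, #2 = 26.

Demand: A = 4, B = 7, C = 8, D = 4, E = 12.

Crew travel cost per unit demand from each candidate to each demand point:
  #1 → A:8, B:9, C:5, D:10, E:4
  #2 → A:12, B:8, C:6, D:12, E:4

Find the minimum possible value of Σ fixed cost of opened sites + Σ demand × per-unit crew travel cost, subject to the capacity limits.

554

Open {#1, #2}; cheapest assignment that respects the capacities:
  #1 (cap 18, load 16): A, C, D — cost 4×8 + 8×5 + 4×10 = 112
  #2 (cap 26, load 19): B, E — cost 7×8 + 12×4 = 104
  Shipping 216, fixed 338 → total 554.
  Any other capacity-feasible assignment to {#1, #2} ships for at least 216.
Total demand is 35 and no other set of sites has combined capacity ≥ 35, so {#1, #2} is the only feasible choice of open sites. Minimum: 554.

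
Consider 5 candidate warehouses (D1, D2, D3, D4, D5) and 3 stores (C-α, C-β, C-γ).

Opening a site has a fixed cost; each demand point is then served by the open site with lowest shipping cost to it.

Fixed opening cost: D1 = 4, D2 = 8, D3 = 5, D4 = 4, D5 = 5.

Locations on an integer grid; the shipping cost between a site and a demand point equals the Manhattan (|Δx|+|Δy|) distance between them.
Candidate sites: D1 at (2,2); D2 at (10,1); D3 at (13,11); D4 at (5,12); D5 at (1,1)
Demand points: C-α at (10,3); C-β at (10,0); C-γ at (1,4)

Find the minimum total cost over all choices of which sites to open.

18

Open {D1, D2}: assign each demand point to its cheapest open site.
  C-α→D2 2, C-β→D2 1, C-γ→D1 3
  shipping cost 6, fixed 12 → total 18.
Compare {D2, D5}: shipping cost 6 + fixed 13 = 19.
Compare {D1, D2, D4}: shipping cost 6 + fixed 16 = 22.
Compare {D2}: shipping cost 15 + fixed 8 = 23.
All other subsets cost ≥ 19. Minimum total cost: 18.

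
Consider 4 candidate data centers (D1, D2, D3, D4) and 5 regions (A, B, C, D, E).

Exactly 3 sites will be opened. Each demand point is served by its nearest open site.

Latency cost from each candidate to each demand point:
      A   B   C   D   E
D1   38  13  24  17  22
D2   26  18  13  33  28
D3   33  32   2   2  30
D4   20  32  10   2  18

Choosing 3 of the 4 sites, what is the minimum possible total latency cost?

Open {D1, D3, D4}.
  A→D4 20, B→D1 13, C→D3 2, D→D3 2, E→D4 18  ⇒ total 55.
Compare {D2, D3, D4}: total 60.
Compare {D1, D2, D4}: total 63.
No size-3 selection does better; minimum is 55.

55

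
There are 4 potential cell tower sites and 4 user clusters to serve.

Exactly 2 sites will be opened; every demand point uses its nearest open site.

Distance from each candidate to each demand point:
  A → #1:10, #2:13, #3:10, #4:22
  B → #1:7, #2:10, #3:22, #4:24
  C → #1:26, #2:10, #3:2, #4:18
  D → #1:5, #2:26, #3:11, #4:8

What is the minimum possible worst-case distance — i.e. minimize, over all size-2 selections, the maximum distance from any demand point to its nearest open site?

Open {C, D}.
  Farthest demand point is #2 at distance 10 (to C); all others are ≤ 10.
With {B, D} the worst case is 11.
With {A, D} the worst case is 13.
No size-2 selection achieves below 10.

10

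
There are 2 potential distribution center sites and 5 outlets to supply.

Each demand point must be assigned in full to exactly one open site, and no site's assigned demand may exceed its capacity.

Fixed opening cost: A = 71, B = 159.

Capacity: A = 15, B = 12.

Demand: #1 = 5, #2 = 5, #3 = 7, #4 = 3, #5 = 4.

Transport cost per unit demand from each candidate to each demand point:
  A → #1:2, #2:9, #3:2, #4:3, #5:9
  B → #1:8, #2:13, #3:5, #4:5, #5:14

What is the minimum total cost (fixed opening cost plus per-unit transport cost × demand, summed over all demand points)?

Open {A, B}; cheapest assignment that respects the capacities:
  A (cap 15, load 14): #1, #2, #5 — cost 5×2 + 5×9 + 4×9 = 91
  B (cap 12, load 10): #3, #4 — cost 7×5 + 3×5 = 50
  Shipping 141, fixed 230 → total 371.
  Any other capacity-feasible assignment to {A, B} ships for at least 141.
Total demand is 24 and no other set of sites has combined capacity ≥ 24, so {A, B} is the only feasible choice of open sites. Minimum: 371.

371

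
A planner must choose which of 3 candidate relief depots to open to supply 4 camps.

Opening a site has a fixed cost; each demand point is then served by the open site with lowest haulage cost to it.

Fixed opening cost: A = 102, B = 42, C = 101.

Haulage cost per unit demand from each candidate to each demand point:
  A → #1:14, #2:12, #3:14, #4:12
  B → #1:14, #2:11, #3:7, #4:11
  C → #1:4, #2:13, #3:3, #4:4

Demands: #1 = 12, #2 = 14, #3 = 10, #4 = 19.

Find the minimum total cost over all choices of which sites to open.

437

Open {C}: assign each demand point to its cheapest open site.
  #1→C 12×4=48, #2→C 14×13=182, #3→C 10×3=30, #4→C 19×4=76
  haulage cost 336, fixed 101 → total 437.
Compare {B, C}: haulage cost 308 + fixed 143 = 451.
Compare {A, C}: haulage cost 322 + fixed 203 = 525.
Compare {A, B, C}: haulage cost 308 + fixed 245 = 553.
All other subsets cost ≥ 451. Minimum total cost: 437.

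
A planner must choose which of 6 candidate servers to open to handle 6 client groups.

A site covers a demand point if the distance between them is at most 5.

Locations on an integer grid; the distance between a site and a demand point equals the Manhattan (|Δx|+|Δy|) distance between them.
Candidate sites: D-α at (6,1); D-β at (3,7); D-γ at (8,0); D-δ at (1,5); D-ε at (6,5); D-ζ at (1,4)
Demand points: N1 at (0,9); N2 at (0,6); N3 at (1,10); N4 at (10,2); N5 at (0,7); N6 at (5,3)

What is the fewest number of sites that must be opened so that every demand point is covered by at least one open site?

Coverage sets (demand points within 5 of each site):
  D-α: {N4, N6}
  D-β: {N1, N2, N3, N5}
  D-γ: {N4}
  D-δ: {N1, N2, N3, N5}
  D-ε: {N6}
  D-ζ: {N2, N5, N6}
No single site covers all 6 demand points.
But {D-α, D-β} covers everything, so the minimum is 2.

2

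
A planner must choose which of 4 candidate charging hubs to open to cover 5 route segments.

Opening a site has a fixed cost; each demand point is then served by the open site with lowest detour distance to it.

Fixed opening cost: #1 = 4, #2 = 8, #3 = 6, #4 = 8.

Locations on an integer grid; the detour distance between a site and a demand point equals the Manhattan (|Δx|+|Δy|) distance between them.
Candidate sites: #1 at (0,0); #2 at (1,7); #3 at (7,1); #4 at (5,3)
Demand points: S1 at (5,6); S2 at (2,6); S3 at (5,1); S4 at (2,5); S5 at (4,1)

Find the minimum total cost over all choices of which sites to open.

27

Open {#4}: assign each demand point to its cheapest open site.
  S1→#4 3, S2→#4 6, S3→#4 2, S4→#4 5, S5→#4 3
  detour distance 19, fixed 8 → total 27.
Compare {#2, #3}: detour distance 15 + fixed 14 = 29.
Compare {#2, #4}: detour distance 13 + fixed 16 = 29.
Compare {#1, #4}: detour distance 19 + fixed 12 = 31.
All other subsets cost ≥ 29. Minimum total cost: 27.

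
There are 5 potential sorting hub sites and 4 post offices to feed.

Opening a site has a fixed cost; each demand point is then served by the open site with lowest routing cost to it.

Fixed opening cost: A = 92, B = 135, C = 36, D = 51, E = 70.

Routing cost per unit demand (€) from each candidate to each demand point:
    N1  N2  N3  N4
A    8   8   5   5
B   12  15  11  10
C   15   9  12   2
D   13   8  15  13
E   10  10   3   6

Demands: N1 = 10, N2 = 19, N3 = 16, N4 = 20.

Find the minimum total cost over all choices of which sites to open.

465

Open {C, E}: assign each demand point to its cheapest open site.
  N1→E 10×10=100, N2→C 19×9=171, N3→E 16×3=48, N4→C 20×2=40
  routing cost 359, fixed 106 → total 465.
Compare {A, C}: routing cost 352 + fixed 128 = 480.
Compare {C, D, E}: routing cost 340 + fixed 157 = 497.
Compare {A}: routing cost 412 + fixed 92 = 504.
All other subsets cost ≥ 480. Minimum total cost: 465.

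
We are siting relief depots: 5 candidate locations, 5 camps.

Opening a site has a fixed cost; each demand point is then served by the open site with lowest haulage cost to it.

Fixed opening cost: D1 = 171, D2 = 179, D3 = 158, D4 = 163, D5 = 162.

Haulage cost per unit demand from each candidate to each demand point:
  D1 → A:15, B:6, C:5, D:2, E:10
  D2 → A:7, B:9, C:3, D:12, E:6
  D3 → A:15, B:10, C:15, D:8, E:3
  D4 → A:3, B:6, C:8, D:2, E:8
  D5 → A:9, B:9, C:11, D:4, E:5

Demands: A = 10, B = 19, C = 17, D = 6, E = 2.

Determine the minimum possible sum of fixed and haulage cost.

471

Open {D4}: assign each demand point to its cheapest open site.
  A→D4 10×3=30, B→D4 19×6=114, C→D4 17×8=136, D→D4 6×2=12, E→D4 2×8=16
  haulage cost 308, fixed 163 → total 471.
Compare {D1}: haulage cost 381 + fixed 171 = 552.
Compare {D2}: haulage cost 376 + fixed 179 = 555.
Compare {D2, D4}: haulage cost 219 + fixed 342 = 561.
All other subsets cost ≥ 552. Minimum total cost: 471.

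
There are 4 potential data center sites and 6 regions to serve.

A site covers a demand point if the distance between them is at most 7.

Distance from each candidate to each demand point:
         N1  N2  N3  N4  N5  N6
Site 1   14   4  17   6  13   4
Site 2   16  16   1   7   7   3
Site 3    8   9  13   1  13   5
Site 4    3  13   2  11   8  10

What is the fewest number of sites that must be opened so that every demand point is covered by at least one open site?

Coverage sets (demand points within 7 of each site):
  Site 1: {N2, N4, N6}
  Site 2: {N3, N4, N5, N6}
  Site 3: {N4, N6}
  Site 4: {N1, N3}
No 2 sites suffice: every size-2 union leaves at least one demand point uncovered.
But {Site 1, Site 2, Site 4} covers everything, so the minimum is 3.

3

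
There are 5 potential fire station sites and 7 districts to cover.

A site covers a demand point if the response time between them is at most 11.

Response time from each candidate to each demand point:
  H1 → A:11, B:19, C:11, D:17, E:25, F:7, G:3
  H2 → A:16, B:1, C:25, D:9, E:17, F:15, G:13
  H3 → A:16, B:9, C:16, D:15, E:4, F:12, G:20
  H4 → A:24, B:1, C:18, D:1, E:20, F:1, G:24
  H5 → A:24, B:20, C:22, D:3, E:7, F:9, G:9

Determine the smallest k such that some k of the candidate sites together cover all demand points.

Coverage sets (demand points within 11 of each site):
  H1: {A, C, F, G}
  H2: {B, D}
  H3: {B, E}
  H4: {B, D, F}
  H5: {D, E, F, G}
No 2 sites suffice: every size-2 union leaves at least one demand point uncovered.
But {H1, H2, H3} covers everything, so the minimum is 3.

3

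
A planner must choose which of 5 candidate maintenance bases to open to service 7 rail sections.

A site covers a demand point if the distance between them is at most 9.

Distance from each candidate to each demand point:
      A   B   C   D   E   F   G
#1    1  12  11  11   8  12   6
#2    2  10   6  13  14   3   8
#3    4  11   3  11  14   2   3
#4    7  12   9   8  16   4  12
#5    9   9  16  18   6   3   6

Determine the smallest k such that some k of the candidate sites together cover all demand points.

2

Coverage sets (demand points within 9 of each site):
  #1: {A, E, G}
  #2: {A, C, F, G}
  #3: {A, C, F, G}
  #4: {A, C, D, F}
  #5: {A, B, E, F, G}
No single site covers all 7 demand points.
But {#4, #5} covers everything, so the minimum is 2.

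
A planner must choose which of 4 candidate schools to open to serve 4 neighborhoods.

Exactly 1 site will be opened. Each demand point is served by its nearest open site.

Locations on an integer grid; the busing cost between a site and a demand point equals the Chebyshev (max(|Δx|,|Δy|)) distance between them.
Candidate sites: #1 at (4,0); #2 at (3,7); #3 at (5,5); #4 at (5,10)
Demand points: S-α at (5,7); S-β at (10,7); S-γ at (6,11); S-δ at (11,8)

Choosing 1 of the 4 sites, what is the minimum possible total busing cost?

Open {#4}.
  S-α→#4 3, S-β→#4 5, S-γ→#4 1, S-δ→#4 6  ⇒ total 15.
Compare {#3}: total 19.
Compare {#2}: total 21.
No size-1 selection does better; minimum is 15.

15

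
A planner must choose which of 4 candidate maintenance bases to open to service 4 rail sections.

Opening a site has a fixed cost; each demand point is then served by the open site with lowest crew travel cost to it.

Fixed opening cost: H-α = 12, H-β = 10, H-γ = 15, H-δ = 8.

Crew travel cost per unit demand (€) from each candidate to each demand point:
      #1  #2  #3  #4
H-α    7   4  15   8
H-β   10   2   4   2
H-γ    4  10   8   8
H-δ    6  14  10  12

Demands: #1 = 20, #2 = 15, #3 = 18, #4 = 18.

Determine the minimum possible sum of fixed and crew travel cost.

Open {H-β, H-γ}: assign each demand point to its cheapest open site.
  #1→H-γ 20×4=80, #2→H-β 15×2=30, #3→H-β 18×4=72, #4→H-β 18×2=36
  crew travel cost 218, fixed 25 → total 243.
Compare {H-β, H-γ, H-δ}: crew travel cost 218 + fixed 33 = 251.
Compare {H-α, H-β, H-γ}: crew travel cost 218 + fixed 37 = 255.
Compare {H-α, H-β, H-γ, H-δ}: crew travel cost 218 + fixed 45 = 263.
All other subsets cost ≥ 251. Minimum total cost: 243.

243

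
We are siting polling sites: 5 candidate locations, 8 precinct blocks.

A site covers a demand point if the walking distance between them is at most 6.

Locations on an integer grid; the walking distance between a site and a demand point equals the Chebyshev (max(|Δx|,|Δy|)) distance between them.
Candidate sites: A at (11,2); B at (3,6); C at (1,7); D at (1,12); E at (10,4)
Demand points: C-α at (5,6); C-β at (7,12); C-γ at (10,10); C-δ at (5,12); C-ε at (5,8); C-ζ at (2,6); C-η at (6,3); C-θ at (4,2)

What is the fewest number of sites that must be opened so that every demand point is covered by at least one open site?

Coverage sets (demand points within 6 of each site):
  A: {C-α, C-ε, C-η}
  B: {C-α, C-β, C-δ, C-ε, C-ζ, C-η, C-θ}
  C: {C-α, C-β, C-δ, C-ε, C-ζ, C-η, C-θ}
  D: {C-α, C-β, C-δ, C-ε, C-ζ}
  E: {C-α, C-γ, C-ε, C-η, C-θ}
No single site covers all 8 demand points.
But {B, E} covers everything, so the minimum is 2.

2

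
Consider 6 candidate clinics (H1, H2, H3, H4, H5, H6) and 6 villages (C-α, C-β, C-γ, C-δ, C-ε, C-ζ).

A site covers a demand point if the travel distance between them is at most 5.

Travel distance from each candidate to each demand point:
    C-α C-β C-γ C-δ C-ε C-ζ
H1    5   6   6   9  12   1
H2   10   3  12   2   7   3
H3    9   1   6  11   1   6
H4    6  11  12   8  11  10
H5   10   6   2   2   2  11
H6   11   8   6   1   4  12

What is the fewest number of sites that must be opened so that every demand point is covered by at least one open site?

3

Coverage sets (demand points within 5 of each site):
  H1: {C-α, C-ζ}
  H2: {C-β, C-δ, C-ζ}
  H3: {C-β, C-ε}
  H4: {}
  H5: {C-γ, C-δ, C-ε}
  H6: {C-δ, C-ε}
No 2 sites suffice: every size-2 union leaves at least one demand point uncovered.
But {H1, H2, H5} covers everything, so the minimum is 3.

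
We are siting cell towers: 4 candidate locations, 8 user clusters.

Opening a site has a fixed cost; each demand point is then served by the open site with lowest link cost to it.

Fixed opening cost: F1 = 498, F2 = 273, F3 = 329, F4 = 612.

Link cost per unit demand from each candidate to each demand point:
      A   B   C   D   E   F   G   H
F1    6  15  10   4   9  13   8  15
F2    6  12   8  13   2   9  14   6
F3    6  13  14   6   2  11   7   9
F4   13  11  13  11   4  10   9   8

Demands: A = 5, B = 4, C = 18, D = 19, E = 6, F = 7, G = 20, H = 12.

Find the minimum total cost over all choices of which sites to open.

Open {F3}: assign each demand point to its cheapest open site.
  A→F3 5×6=30, B→F3 4×13=52, C→F3 18×14=252, D→F3 19×6=114, E→F3 6×2=12, F→F3 7×11=77, G→F3 20×7=140, H→F3 12×9=108
  link cost 785, fixed 329 → total 1114.
Compare {F2}: link cost 896 + fixed 273 = 1169.
Compare {F2, F3}: link cost 623 + fixed 602 = 1225.
Compare {F1}: link cost 831 + fixed 498 = 1329.
All other subsets cost ≥ 1169. Minimum total cost: 1114.

1114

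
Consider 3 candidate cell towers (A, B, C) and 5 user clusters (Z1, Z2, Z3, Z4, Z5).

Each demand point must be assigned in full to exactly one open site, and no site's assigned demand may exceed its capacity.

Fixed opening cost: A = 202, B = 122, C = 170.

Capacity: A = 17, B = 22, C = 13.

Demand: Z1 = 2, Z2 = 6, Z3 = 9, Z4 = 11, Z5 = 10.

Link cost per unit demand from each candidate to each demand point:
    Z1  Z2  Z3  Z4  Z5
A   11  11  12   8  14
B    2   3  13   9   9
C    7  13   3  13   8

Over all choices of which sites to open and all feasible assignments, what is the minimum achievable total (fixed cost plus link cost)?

Open {A, B}; cheapest assignment that respects the capacities:
  A (cap 17, load 17): Z2, Z4 — cost 6×11 + 11×8 = 154
  B (cap 22, load 21): Z1, Z3, Z5 — cost 2×2 + 9×13 + 10×9 = 211
  Shipping 365, fixed 324 → total 689.
  Any other capacity-feasible assignment to {A, B} ships for at least 365.
Compare {A, B, C}: its best feasible assignment gives total 721.
Every other set of open sites that can feasibly serve all demand totals ≥ 721 even under its best assignment. Minimum: 689.

689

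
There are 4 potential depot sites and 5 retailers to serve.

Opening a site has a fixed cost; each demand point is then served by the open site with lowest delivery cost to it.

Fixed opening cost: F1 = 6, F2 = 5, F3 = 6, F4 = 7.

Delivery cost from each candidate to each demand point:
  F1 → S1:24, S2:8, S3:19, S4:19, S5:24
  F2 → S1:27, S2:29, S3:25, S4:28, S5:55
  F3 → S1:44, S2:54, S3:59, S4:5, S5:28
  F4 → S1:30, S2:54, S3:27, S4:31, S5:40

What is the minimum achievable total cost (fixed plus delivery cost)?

92

Open {F1, F3}: assign each demand point to its cheapest open site.
  S1→F1 24, S2→F1 8, S3→F1 19, S4→F3 5, S5→F1 24
  delivery cost 80, fixed 12 → total 92.
Compare {F1, F2, F3}: delivery cost 80 + fixed 17 = 97.
Compare {F1, F3, F4}: delivery cost 80 + fixed 19 = 99.
Compare {F1}: delivery cost 94 + fixed 6 = 100.
All other subsets cost ≥ 97. Minimum total cost: 92.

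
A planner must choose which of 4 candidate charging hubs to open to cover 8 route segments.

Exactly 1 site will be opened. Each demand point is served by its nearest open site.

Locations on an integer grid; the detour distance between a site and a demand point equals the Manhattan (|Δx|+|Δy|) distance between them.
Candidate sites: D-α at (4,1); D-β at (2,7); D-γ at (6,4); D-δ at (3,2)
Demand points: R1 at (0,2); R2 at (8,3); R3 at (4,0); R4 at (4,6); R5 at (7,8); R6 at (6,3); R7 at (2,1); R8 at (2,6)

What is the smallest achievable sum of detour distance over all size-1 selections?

Open {D-δ}.
  R1→D-δ 3, R2→D-δ 6, R3→D-δ 3, R4→D-δ 5, R5→D-δ 10, R6→D-δ 4, R7→D-δ 2, R8→D-δ 5  ⇒ total 38.
Compare {D-α}: total 40.
Compare {D-γ}: total 40.
No size-1 selection does better; minimum is 38.

38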